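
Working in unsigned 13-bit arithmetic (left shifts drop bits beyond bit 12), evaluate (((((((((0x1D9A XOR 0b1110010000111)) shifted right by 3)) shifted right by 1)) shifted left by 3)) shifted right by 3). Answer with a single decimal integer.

0x1D9A = 1110110011010
0b1110010000111 = 1110010000111
→ XOR → 0000100011101 = 285
→ shifted right by 3 → 0000000100011 = 35
→ shifted right by 1 → 0000000010001 = 17
→ shifted left by 3 (mod 2^13) → 0000010001000 = 136
→ shifted right by 3 → 0000000010001 = 17

17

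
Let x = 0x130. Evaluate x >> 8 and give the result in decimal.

1

0x130 = 100110000
shift right by 8 → 000000001 = 1
(equivalently, floor(304 / 256))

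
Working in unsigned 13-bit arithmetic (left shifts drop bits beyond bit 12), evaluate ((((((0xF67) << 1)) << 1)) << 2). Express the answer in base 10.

5744

0xF67 = 0111101100111
→ << 1 (mod 2^13) → 1111011001110 = 7886
→ << 1 (mod 2^13) → 1110110011100 = 7580
→ << 2 (mod 2^13) → 1011001110000 = 5744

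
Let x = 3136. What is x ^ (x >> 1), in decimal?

2656

x = 110001000000 = 3136
x>>1 = 011000100000
XOR  = 101001100000 = 2656
(x ^ (x >> 1) gives the standard binary-reflected Gray code of x.)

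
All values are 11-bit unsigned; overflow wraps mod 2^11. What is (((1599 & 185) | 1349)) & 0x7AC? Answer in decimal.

1324

1599 = 11000111111
185 = 00010111001
→ & → 00000111001 = 57
1349 = 10101000101
→ | → 10101111101 = 1405
0x7AC = 11110101100
→ & → 10100101100 = 1324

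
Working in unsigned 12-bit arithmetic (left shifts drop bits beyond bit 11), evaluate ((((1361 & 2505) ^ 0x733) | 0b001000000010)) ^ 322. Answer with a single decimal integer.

1840

1361 = 010101010001
2505 = 100111001001
→ & → 000101000001 = 321
0x733 = 011100110011
→ ^ → 011001110010 = 1650
0b001000000010 = 001000000010
→ | → 011001110010 = 1650
322 = 000101000010
→ ^ → 011100110000 = 1840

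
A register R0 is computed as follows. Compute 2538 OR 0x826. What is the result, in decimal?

2542

2538 = 100111101010
0x826 = 100000100110
 OR → 100111101110 = 2542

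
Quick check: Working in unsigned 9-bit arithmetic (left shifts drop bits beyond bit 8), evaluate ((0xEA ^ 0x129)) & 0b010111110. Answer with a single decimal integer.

0xEA = 011101010
0x129 = 100101001
→ ^ → 111000011 = 451
0b010111110 = 010111110
→ & → 010000010 = 130

130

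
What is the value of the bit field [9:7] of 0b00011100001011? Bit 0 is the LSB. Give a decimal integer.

6

v = 00011100001011
Shift right by 7: 0001110
Mask low 3 bits: 110 = 6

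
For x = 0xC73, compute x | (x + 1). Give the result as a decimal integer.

x = 110001110011 = 3187
x + 1 = 110001110100
OR    = 110001110111 = 3191
(x | (x + 1) sets the lowest cleared bit.)

3191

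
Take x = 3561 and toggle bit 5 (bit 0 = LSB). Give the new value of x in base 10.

3529

x = 110111101001
bit 5 is currently 1; toggle it via x ^ (1 << 5) = x ^ 32
→ 110111001001 = 3529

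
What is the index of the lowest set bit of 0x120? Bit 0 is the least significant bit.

5

0x120 = 100100000
Trailing zeros: 5, so the lowest set bit is bit 5 (value 32).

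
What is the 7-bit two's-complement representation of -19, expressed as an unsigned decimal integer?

19 in 7 bits: 0010011
Invert: 1101100
Add 1:  1101101 = 109
(Check: 2^7 - 19 = 128 - 19 = 109.)

109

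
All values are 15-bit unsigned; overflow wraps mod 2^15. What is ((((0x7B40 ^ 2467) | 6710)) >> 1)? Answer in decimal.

0x7B40 = 111101101000000
2467 = 000100110100011
→ ^ → 111001011100011 = 29411
6710 = 001101000110110
→ | → 111101011110111 = 31479
→ >> 1 → 011110101111011 = 15739

15739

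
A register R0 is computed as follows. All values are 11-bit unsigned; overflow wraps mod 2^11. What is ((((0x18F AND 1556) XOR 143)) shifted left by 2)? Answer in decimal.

556

0x18F = 00110001111
1556 = 11000010100
→ AND → 00000000100 = 4
143 = 00010001111
→ XOR → 00010001011 = 139
→ shifted left by 2 (mod 2^11) → 01000101100 = 556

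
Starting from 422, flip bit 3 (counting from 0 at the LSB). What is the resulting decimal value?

x = 110100110
bit 3 is currently 0; toggle it via x ^ (1 << 3) = x ^ 8
→ 110101110 = 430

430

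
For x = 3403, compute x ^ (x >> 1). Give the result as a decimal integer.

3054

x = 110101001011 = 3403
x>>1 = 011010100101
XOR  = 101111101110 = 3054
(x ^ (x >> 1) gives the standard binary-reflected Gray code of x.)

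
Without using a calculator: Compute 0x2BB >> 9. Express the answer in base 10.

0x2BB = 1010111011
shift right by 9 → 0000000001 = 1
(equivalently, floor(699 / 512))

1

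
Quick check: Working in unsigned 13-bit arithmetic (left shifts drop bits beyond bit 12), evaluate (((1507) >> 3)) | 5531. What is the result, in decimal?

5567

1507 = 0010111100011
→ >> 3 → 0000010111100 = 188
5531 = 1010110011011
→ | → 1010110111111 = 5567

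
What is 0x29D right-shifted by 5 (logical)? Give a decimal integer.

0x29D = 1010011101
shift right by 5 → 0000010100 = 20
(equivalently, floor(669 / 32))

20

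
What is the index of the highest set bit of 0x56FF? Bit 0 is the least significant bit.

14

0x56FF = 101011011111111
The topmost 1 is at position 14 (since 2^14 = 16384 ≤ 22271 < 32768).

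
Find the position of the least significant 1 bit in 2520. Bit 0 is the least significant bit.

2520 = 100111011000
Trailing zeros: 3, so the lowest set bit is bit 3 (value 8).

3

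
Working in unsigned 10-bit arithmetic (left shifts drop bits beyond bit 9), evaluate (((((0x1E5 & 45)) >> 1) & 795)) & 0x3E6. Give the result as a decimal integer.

0x1E5 = 0111100101
45 = 0000101101
→ & → 0000100101 = 37
→ >> 1 → 0000010010 = 18
795 = 1100011011
→ & → 0000010010 = 18
0x3E6 = 1111100110
→ & → 0000000010 = 2

2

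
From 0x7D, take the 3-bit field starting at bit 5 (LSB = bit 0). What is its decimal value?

3

v = 0001111101
Shift right by 5: 00011
Mask low 3 bits: 011 = 3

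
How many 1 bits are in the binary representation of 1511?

8

1511 = 10111100111
Count the 1s: 1 + 1 + 1 + 1 + 1 + 1 + 1 + 1 = 8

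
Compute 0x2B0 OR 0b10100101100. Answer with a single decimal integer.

1980

0x2B0 = 01010110000
b = 10100101100
 OR → 11110111100 = 1980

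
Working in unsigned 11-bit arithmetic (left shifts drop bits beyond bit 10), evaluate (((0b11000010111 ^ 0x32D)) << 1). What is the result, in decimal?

628

0b11000010111 = 11000010111
0x32D = 01100101101
→ ^ → 10100111010 = 1338
→ << 1 (mod 2^11) → 01001110100 = 628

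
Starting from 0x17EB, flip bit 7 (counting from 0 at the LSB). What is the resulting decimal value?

5995

x = 1011111101011
bit 7 is currently 1; toggle it via x ^ (1 << 7) = x ^ 128
→ 1011101101011 = 5995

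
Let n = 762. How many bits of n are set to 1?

7

762 = 1011111010
Count the 1s: 1 + 1 + 1 + 1 + 1 + 1 + 1 = 7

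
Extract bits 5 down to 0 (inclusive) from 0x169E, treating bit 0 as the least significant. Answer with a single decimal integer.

30

v = 1011010011110
Shift right by 0: 1011010011110
Mask low 6 bits: 011110 = 30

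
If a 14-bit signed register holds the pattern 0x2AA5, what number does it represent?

pattern = 10101010100101 (MSB is 1 ⇒ negative)
Invert: 01010101011010, add 1 → 01010101011011 = 5467, so the value is -5467.
(Equivalently: 10917 - 2^14 = 10917 - 16384 = -5467.)

-5467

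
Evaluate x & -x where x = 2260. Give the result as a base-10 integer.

4

x = 100011010100 = 2260
-x (two's complement) = …011100101100
AND   = 000000000100 = 4
(x & -x isolates the lowest set bit of x.)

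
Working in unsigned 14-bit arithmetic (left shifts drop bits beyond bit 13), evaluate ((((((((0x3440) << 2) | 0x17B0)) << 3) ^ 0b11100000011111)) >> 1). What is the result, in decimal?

0x3440 = 11010001000000
→ << 2 (mod 2^14) → 01000100000000 = 4352
0x17B0 = 01011110110000
→ | → 01011110110000 = 6064
→ << 3 (mod 2^14) → 11110110000000 = 15744
0b11100000011111 = 11100000011111
→ ^ → 00010110011111 = 1439
→ >> 1 → 00001011001111 = 719

719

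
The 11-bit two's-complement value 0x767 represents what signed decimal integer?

-153

pattern = 11101100111 (MSB is 1 ⇒ negative)
Invert: 00010011000, add 1 → 00010011001 = 153, so the value is -153.
(Equivalently: 1895 - 2^11 = 1895 - 2048 = -153.)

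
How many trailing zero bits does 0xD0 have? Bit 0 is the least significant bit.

0xD0 = 11010000
Trailing zeros: 4, so the lowest set bit is bit 4 (value 16).

4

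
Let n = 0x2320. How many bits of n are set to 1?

4

0x2320 = 10001100100000
Count the 1s: 1 + 1 + 1 + 1 = 4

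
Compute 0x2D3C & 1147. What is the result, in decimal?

0x2D3C = 10110100111100
1147 = 00010001111011
AND → 00010000111000 = 1080

1080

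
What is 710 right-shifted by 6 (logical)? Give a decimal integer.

710 = 1011000110
shift right by 6 → 0000001011 = 11
(equivalently, floor(710 / 64))

11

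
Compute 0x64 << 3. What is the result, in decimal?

0x64 = 0001100100
shift left by 3 → 1100100000 = 800
(equivalently, 100 × 2^3 = 100 × 8)

800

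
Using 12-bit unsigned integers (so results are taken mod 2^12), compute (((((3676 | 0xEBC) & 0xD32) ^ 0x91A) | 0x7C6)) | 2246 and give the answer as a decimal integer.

3676 = 111001011100
0xEBC = 111010111100
→ | → 111011111100 = 3836
0xD32 = 110100110010
→ & → 110000110000 = 3120
0x91A = 100100011010
→ ^ → 010100101010 = 1322
0x7C6 = 011111000110
→ | → 011111101110 = 2030
2246 = 100011000110
→ | → 111111101110 = 4078

4078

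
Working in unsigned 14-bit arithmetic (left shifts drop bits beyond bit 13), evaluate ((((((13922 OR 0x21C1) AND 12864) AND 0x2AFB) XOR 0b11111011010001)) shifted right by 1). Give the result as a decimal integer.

3656

13922 = 11011001100010
0x21C1 = 10000111000001
→ OR → 11011111100011 = 14307
12864 = 11001001000000
→ AND → 11001001000000 = 12864
0x2AFB = 10101011111011
→ AND → 10001001000000 = 8768
0b11111011010001 = 11111011010001
→ XOR → 01110010010001 = 7313
→ shifted right by 1 → 00111001001000 = 3656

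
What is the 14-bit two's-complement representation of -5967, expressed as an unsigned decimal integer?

10417

5967 in 14 bits: 01011101001111
Invert: 10100010110000
Add 1:  10100010110001 = 10417
(Check: 2^14 - 5967 = 16384 - 5967 = 10417.)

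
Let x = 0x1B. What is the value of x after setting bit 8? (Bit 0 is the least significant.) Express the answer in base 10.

x = 0000011011
bit 8 is currently 0; set it via x | (1 << 8) = x | 256
→ 0100011011 = 283

283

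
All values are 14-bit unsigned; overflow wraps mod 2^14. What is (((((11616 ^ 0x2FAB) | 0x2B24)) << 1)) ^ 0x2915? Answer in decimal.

16075

11616 = 10110101100000
0x2FAB = 10111110101011
→ ^ → 00001011001011 = 715
0x2B24 = 10101100100100
→ | → 10101111101111 = 11247
→ << 1 (mod 2^14) → 01011111011110 = 6110
0x2915 = 10100100010101
→ ^ → 11111011001011 = 16075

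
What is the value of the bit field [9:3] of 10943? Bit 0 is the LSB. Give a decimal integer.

v = 10101010111111
Shift right by 3: 10101010111
Mask low 7 bits: 1010111 = 87

87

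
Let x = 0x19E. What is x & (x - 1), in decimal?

412

x = 110011110 = 414
x - 1 = 110011101
AND   = 110011100 = 412
(x & (x - 1) clears the lowest set bit of x.)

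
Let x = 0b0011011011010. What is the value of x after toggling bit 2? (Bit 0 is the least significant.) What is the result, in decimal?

1758

x = 0011011011010
bit 2 is currently 0; toggle it via x ^ (1 << 2) = x ^ 4
→ 0011011011110 = 1758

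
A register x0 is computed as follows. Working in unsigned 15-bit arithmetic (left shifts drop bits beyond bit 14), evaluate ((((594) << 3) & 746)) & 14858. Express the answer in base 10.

512

594 = 000001001010010
→ << 3 (mod 2^15) → 001001010010000 = 4752
746 = 000001011101010
→ & → 000001010000000 = 640
14858 = 011101000001010
→ & → 000001000000000 = 512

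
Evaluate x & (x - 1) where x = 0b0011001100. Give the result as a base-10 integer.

200

x = 11001100 = 204
x - 1 = 11001011
AND   = 11001000 = 200
(x & (x - 1) clears the lowest set bit of x.)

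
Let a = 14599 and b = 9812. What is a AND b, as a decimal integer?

14599 = 11100100000111
9812 = 10011001010100
AND → 10000000000100 = 8196

8196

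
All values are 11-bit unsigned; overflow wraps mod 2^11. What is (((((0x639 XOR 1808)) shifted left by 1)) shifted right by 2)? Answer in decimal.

0x639 = 11000111001
1808 = 11100010000
→ XOR → 00100101001 = 297
→ shifted left by 1 (mod 2^11) → 01001010010 = 594
→ shifted right by 2 → 00010010100 = 148

148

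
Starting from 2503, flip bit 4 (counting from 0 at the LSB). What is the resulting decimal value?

x = 100111000111
bit 4 is currently 0; toggle it via x ^ (1 << 4) = x ^ 16
→ 100111010111 = 2519

2519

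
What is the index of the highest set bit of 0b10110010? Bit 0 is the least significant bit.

7

0b10110010 = 10110010
The topmost 1 is at position 7 (since 2^7 = 128 ≤ 178 < 256).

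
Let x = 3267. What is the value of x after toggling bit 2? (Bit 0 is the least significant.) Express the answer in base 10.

3271

x = 110011000011
bit 2 is currently 0; toggle it via x ^ (1 << 2) = x ^ 4
→ 110011000111 = 3271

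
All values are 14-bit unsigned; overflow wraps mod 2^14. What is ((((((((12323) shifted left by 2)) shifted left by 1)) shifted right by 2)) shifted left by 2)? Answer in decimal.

280

12323 = 11000000100011
→ shifted left by 2 (mod 2^14) → 00000010001100 = 140
→ shifted left by 1 (mod 2^14) → 00000100011000 = 280
→ shifted right by 2 → 00000001000110 = 70
→ shifted left by 2 (mod 2^14) → 00000100011000 = 280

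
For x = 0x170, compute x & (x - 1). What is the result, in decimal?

x = 101110000 = 368
x - 1 = 101101111
AND   = 101100000 = 352
(x & (x - 1) clears the lowest set bit of x.)

352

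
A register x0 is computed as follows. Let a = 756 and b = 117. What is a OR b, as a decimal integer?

757

756 = 1011110100
117 = 0001110101
 OR → 1011110101 = 757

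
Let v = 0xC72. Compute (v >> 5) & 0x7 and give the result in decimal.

v = 0110001110010
Shift right by 5: 01100011
Mask low 3 bits: 011 = 3

3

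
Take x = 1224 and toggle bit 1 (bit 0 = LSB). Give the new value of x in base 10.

1226

x = 10011001000
bit 1 is currently 0; toggle it via x ^ (1 << 1) = x ^ 2
→ 10011001010 = 1226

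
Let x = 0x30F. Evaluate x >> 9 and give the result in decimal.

1

0x30F = 1100001111
shift right by 9 → 0000000001 = 1
(equivalently, floor(783 / 512))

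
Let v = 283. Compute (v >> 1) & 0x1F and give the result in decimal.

v = 100011011
Shift right by 1: 10001101
Mask low 5 bits: 01101 = 13

13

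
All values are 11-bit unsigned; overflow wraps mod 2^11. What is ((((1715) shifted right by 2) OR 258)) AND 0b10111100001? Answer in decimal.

416

1715 = 11010110011
→ shifted right by 2 → 00110101100 = 428
258 = 00100000010
→ OR → 00110101110 = 430
0b10111100001 = 10111100001
→ AND → 00110100000 = 416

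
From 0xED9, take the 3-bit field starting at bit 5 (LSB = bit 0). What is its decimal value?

6

v = 00111011011001
Shift right by 5: 001110110
Mask low 3 bits: 110 = 6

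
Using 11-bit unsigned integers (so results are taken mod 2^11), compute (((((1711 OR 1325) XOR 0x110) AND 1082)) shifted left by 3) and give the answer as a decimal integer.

464

1711 = 11010101111
1325 = 10100101101
→ OR → 11110101111 = 1967
0x110 = 00100010000
→ XOR → 11010111111 = 1727
1082 = 10000111010
→ AND → 10000111010 = 1082
→ shifted left by 3 (mod 2^11) → 00111010000 = 464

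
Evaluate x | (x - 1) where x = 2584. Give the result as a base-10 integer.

x = 101000011000 = 2584
x - 1 = 101000010111
OR    = 101000011111 = 2591
(x | (x - 1) sets all bits below the lowest set bit.)

2591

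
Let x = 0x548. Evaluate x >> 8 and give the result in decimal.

5

0x548 = 10101001000
shift right by 8 → 00000000101 = 5
(equivalently, floor(1352 / 256))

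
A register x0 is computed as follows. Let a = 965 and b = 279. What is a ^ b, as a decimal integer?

722

965 = 1111000101
279 = 0100010111
XOR → 1011010010 = 722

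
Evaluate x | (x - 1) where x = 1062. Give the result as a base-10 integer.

1063

x = 10000100110 = 1062
x - 1 = 10000100101
OR    = 10000100111 = 1063
(x | (x - 1) sets all bits below the lowest set bit.)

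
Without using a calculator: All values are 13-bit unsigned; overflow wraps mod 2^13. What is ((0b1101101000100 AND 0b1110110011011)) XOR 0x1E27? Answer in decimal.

1831

0b1101101000100 = 1101101000100
0b1110110011011 = 1110110011011
→ AND → 1100100000000 = 6400
0x1E27 = 1111000100111
→ XOR → 0011100100111 = 1831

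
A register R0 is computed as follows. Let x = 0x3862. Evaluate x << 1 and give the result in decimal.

28868

0x3862 = 011100001100010
shift left by 1 → 111000011000100 = 28868
(equivalently, 14434 × 2^1 = 14434 × 2)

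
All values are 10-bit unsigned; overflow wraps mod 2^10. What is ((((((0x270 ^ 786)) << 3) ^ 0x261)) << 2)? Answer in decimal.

0x270 = 1001110000
786 = 1100010010
→ ^ → 0101100010 = 354
→ << 3 (mod 2^10) → 1100010000 = 784
0x261 = 1001100001
→ ^ → 0101110001 = 369
→ << 2 (mod 2^10) → 0111000100 = 452

452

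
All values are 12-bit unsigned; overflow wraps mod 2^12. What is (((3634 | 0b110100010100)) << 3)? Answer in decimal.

3634 = 111000110010
0b110100010100 = 110100010100
→ | → 111100110110 = 3894
→ << 3 (mod 2^12) → 100110110000 = 2480

2480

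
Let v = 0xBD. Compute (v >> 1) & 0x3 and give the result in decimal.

v = 10111101
Shift right by 1: 1011110
Mask low 2 bits: 10 = 2

2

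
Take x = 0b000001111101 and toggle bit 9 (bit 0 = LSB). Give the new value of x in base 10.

637

x = 000001111101
bit 9 is currently 0; toggle it via x ^ (1 << 9) = x ^ 512
→ 001001111101 = 637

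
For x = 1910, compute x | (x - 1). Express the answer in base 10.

x = 11101110110 = 1910
x - 1 = 11101110101
OR    = 11101110111 = 1911
(x | (x - 1) sets all bits below the lowest set bit.)

1911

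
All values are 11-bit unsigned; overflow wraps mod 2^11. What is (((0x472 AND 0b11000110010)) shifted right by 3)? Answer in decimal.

134

0x472 = 10001110010
0b11000110010 = 11000110010
→ AND → 10000110010 = 1074
→ shifted right by 3 → 00010000110 = 134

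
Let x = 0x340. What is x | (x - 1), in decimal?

895

x = 1101000000 = 832
x - 1 = 1100111111
OR    = 1101111111 = 895
(x | (x - 1) sets all bits below the lowest set bit.)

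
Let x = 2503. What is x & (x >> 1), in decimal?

x = 100111000111 = 2503
x>>1 = 010011100011
AND  = 000011000011 = 195
(x & (x >> 1) has a 1 wherever x has two consecutive 1 bits.)

195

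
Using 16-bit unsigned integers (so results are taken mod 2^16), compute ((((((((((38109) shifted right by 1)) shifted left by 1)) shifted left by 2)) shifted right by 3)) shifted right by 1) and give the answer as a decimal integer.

38109 = 1001010011011101
→ shifted right by 1 → 0100101001101110 = 19054
→ shifted left by 1 (mod 2^16) → 1001010011011100 = 38108
→ shifted left by 2 (mod 2^16) → 0101001101110000 = 21360
→ shifted right by 3 → 0000101001101110 = 2670
→ shifted right by 1 → 0000010100110111 = 1335

1335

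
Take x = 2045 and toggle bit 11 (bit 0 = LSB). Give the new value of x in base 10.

x = 011111111101
bit 11 is currently 0; toggle it via x ^ (1 << 11) = x ^ 2048
→ 111111111101 = 4093

4093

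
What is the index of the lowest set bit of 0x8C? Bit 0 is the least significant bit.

0x8C = 10001100
Trailing zeros: 2, so the lowest set bit is bit 2 (value 4).

2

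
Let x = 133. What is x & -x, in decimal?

1

x = 10000101 = 133
-x (two's complement) = …01111011
AND   = 00000001 = 1
(x & -x isolates the lowest set bit of x.)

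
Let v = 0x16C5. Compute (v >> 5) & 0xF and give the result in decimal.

6

v = 1011011000101
Shift right by 5: 10110110
Mask low 4 bits: 0110 = 6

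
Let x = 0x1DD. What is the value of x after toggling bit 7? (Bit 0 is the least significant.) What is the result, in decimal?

349

x = 111011101
bit 7 is currently 1; toggle it via x ^ (1 << 7) = x ^ 128
→ 101011101 = 349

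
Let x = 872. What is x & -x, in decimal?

x = 1101101000 = 872
-x (two's complement) = …0010011000
AND   = 0000001000 = 8
(x & -x isolates the lowest set bit of x.)

8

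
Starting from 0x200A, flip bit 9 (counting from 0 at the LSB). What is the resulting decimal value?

x = 10000000001010
bit 9 is currently 0; toggle it via x ^ (1 << 9) = x ^ 512
→ 10001000001010 = 8714

8714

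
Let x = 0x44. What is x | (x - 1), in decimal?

x = 1000100 = 68
x - 1 = 1000011
OR    = 1000111 = 71
(x | (x - 1) sets all bits below the lowest set bit.)

71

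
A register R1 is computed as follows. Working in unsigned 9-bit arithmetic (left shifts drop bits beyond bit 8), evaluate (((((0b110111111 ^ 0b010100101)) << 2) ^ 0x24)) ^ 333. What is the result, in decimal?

257

0b110111111 = 110111111
0b010100101 = 010100101
→ ^ → 100011010 = 282
→ << 2 (mod 2^9) → 001101000 = 104
0x24 = 000100100
→ ^ → 001001100 = 76
333 = 101001101
→ ^ → 100000001 = 257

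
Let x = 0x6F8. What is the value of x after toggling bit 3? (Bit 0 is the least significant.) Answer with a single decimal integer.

x = 00011011111000
bit 3 is currently 1; toggle it via x ^ (1 << 3) = x ^ 8
→ 00011011110000 = 1776

1776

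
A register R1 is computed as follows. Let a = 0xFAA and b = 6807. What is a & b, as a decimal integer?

2690

0xFAA = 0111110101010
6807 = 1101010010111
AND → 0101010000010 = 2690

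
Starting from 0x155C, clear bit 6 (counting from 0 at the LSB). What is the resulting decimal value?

5404

x = 1010101011100
bit 6 is currently 1; clear it via x & ~(1 << 6) = x & ~64
→ 1010100011100 = 5404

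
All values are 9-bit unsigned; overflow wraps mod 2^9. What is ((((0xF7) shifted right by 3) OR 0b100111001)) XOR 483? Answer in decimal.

220

0xF7 = 011110111
→ shifted right by 3 → 000011110 = 30
0b100111001 = 100111001
→ OR → 100111111 = 319
483 = 111100011
→ XOR → 011011100 = 220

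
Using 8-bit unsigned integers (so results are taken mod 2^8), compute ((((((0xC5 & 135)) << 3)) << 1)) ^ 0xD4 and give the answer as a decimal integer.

132

0xC5 = 11000101
135 = 10000111
→ & → 10000101 = 133
→ << 3 (mod 2^8) → 00101000 = 40
→ << 1 (mod 2^8) → 01010000 = 80
0xD4 = 11010100
→ ^ → 10000100 = 132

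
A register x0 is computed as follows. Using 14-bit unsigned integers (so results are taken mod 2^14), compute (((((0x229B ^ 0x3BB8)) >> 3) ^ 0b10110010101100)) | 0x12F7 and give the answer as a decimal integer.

16383

0x229B = 10001010011011
0x3BB8 = 11101110111000
→ ^ → 01100100100011 = 6435
→ >> 3 → 00001100100100 = 804
0b10110010101100 = 10110010101100
→ ^ → 10111110001000 = 12168
0x12F7 = 01001011110111
→ | → 11111111111111 = 16383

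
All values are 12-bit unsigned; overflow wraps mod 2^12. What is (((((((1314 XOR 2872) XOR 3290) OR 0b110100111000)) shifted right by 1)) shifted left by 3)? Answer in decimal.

4064

1314 = 010100100010
2872 = 101100111000
→ XOR → 111000011010 = 3610
3290 = 110011011010
→ XOR → 001011000000 = 704
0b110100111000 = 110100111000
→ OR → 111111111000 = 4088
→ shifted right by 1 → 011111111100 = 2044
→ shifted left by 3 (mod 2^12) → 111111100000 = 4064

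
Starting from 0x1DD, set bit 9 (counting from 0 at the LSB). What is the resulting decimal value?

989

x = 0111011101
bit 9 is currently 0; set it via x | (1 << 9) = x | 512
→ 1111011101 = 989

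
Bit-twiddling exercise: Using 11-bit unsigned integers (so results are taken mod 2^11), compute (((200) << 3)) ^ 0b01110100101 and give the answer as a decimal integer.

1509

200 = 00011001000
→ << 3 (mod 2^11) → 11001000000 = 1600
0b01110100101 = 01110100101
→ ^ → 10111100101 = 1509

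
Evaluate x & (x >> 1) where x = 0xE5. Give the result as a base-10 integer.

96

x = 11100101 = 229
x>>1 = 01110010
AND  = 01100000 = 96
(x & (x >> 1) has a 1 wherever x has two consecutive 1 bits.)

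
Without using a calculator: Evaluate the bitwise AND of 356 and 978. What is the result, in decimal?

320

356 = 0101100100
978 = 1111010010
AND → 0101000000 = 320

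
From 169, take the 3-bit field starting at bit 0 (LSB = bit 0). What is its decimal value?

v = 10101001
Shift right by 0: 10101001
Mask low 3 bits: 001 = 1

1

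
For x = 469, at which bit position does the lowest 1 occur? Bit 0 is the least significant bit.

469 = 111010101
Trailing zeros: 0, so the lowest set bit is bit 0 (value 1).

0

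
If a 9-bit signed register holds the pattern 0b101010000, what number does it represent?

pattern = 101010000 (MSB is 1 ⇒ negative)
Invert: 010101111, add 1 → 010110000 = 176, so the value is -176.
(Equivalently: 336 - 2^9 = 336 - 512 = -176.)

-176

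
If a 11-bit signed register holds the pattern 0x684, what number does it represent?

-380

pattern = 11010000100 (MSB is 1 ⇒ negative)
Invert: 00101111011, add 1 → 00101111100 = 380, so the value is -380.
(Equivalently: 1668 - 2^11 = 1668 - 2048 = -380.)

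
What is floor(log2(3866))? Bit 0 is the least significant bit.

11

3866 = 111100011010
The topmost 1 is at position 11 (since 2^11 = 2048 ≤ 3866 < 4096).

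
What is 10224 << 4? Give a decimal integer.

163584

10224 = 000010011111110000
shift left by 4 → 100111111100000000 = 163584
(equivalently, 10224 × 2^4 = 10224 × 16)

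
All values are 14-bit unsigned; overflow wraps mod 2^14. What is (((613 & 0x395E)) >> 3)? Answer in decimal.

613 = 00001001100101
0x395E = 11100101011110
→ & → 00000001000100 = 68
→ >> 3 → 00000000001000 = 8

8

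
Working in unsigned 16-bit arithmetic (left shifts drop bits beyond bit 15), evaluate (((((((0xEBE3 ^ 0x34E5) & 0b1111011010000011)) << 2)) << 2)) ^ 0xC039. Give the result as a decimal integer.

0xEBE3 = 1110101111100011
0x34E5 = 0011010011100101
→ ^ → 1101111100000110 = 57094
0b1111011010000011 = 1111011010000011
→ & → 1101011000000010 = 54786
→ << 2 (mod 2^16) → 0101100000001000 = 22536
→ << 2 (mod 2^16) → 0110000000100000 = 24608
0xC039 = 1100000000111001
→ ^ → 1010000000011001 = 40985

40985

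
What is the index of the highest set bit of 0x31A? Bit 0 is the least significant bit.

0x31A = 1100011010
The topmost 1 is at position 9 (since 2^9 = 512 ≤ 794 < 1024).

9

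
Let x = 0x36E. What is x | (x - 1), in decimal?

x = 1101101110 = 878
x - 1 = 1101101101
OR    = 1101101111 = 879
(x | (x - 1) sets all bits below the lowest set bit.)

879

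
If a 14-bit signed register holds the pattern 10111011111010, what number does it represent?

-4358

pattern = 10111011111010 (MSB is 1 ⇒ negative)
Invert: 01000100000101, add 1 → 01000100000110 = 4358, so the value is -4358.
(Equivalently: 12026 - 2^14 = 12026 - 16384 = -4358.)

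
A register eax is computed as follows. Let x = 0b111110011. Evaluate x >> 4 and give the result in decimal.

x = 111110011
shift right by 4 → 000011111 = 31
(equivalently, floor(499 / 16))

31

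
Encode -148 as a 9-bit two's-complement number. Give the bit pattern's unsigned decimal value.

148 in 9 bits: 010010100
Invert: 101101011
Add 1:  101101100 = 364
(Check: 2^9 - 148 = 512 - 148 = 364.)

364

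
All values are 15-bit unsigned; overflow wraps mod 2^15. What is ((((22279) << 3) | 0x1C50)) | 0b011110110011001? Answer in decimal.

15865

22279 = 101011100000111
→ << 3 (mod 2^15) → 011100000111000 = 14392
0x1C50 = 001110001010000
→ | → 011110001111000 = 15480
0b011110110011001 = 011110110011001
→ | → 011110111111001 = 15865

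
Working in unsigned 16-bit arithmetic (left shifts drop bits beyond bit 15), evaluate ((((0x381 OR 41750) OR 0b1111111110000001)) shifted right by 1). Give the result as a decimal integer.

0x381 = 0000001110000001
41750 = 1010001100010110
→ OR → 1010001110010111 = 41879
0b1111111110000001 = 1111111110000001
→ OR → 1111111110010111 = 65431
→ shifted right by 1 → 0111111111001011 = 32715

32715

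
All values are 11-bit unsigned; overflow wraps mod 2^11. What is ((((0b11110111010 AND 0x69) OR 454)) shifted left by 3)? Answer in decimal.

0b11110111010 = 11110111010
0x69 = 00001101001
→ AND → 00000101000 = 40
454 = 00111000110
→ OR → 00111101110 = 494
→ shifted left by 3 (mod 2^11) → 11101110000 = 1904

1904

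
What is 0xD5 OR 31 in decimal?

223

0xD5 = 11010101
31 = 00011111
 OR → 11011111 = 223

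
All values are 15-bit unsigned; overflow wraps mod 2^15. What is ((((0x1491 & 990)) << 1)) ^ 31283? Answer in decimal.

31507

0x1491 = 001010010010001
990 = 000001111011110
→ & → 000000010010000 = 144
→ << 1 (mod 2^15) → 000000100100000 = 288
31283 = 111101000110011
→ ^ → 111101100010011 = 31507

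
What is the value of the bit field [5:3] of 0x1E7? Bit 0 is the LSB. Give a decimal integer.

4

v = 0111100111
Shift right by 3: 0111100
Mask low 3 bits: 100 = 4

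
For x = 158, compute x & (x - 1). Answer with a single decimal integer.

156

x = 10011110 = 158
x - 1 = 10011101
AND   = 10011100 = 156
(x & (x - 1) clears the lowest set bit of x.)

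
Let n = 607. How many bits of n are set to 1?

7

607 = 1001011111
Count the 1s: 1 + 1 + 1 + 1 + 1 + 1 + 1 = 7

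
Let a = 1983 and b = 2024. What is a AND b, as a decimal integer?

1983 = 11110111111
2024 = 11111101000
AND → 11110101000 = 1960

1960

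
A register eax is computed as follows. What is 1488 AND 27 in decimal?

1488 = 10111010000
27 = 00000011011
AND → 00000010000 = 16

16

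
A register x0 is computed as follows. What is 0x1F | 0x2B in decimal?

63

0x1F = 011111
0x2B = 101011
 OR → 111111 = 63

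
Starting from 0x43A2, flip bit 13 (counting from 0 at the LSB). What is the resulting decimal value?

25506

x = 100001110100010
bit 13 is currently 0; toggle it via x ^ (1 << 13) = x ^ 8192
→ 110001110100010 = 25506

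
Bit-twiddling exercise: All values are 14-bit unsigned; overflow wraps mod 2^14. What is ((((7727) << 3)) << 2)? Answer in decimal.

1504

7727 = 01111000101111
→ << 3 (mod 2^14) → 11000101111000 = 12664
→ << 2 (mod 2^14) → 00010111100000 = 1504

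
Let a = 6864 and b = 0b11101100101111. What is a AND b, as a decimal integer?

6656

6864 = 01101011010000
b = 11101100101111
AND → 01101000000000 = 6656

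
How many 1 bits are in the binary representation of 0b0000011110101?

6

n = 11110101
Count the 1s: 1 + 1 + 1 + 1 + 1 + 1 = 6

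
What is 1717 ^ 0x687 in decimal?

50

1717 = 11010110101
0x687 = 11010000111
XOR → 00000110010 = 50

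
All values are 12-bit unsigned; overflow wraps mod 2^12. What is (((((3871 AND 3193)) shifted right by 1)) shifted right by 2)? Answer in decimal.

3871 = 111100011111
3193 = 110001111001
→ AND → 110000011001 = 3097
→ shifted right by 1 → 011000001100 = 1548
→ shifted right by 2 → 000110000011 = 387

387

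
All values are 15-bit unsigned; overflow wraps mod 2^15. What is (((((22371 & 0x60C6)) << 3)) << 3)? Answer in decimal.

22371 = 101011101100011
0x60C6 = 110000011000110
→ & → 100000001000010 = 16450
→ << 3 (mod 2^15) → 000001000010000 = 528
→ << 3 (mod 2^15) → 001000010000000 = 4224

4224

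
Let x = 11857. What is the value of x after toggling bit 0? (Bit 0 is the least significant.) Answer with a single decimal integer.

x = 10111001010001
bit 0 is currently 1; toggle it via x ^ (1 << 0) = x ^ 1
→ 10111001010000 = 11856

11856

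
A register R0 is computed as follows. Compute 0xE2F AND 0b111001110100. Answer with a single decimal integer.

0xE2F = 111000101111
b = 111001110100
AND → 111000100100 = 3620

3620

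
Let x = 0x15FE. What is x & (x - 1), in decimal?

x = 1010111111110 = 5630
x - 1 = 1010111111101
AND   = 1010111111100 = 5628
(x & (x - 1) clears the lowest set bit of x.)

5628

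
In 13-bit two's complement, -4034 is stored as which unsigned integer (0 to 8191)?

4034 in 13 bits: 0111111000010
Invert: 1000000111101
Add 1:  1000000111110 = 4158
(Check: 2^13 - 4034 = 8192 - 4034 = 4158.)

4158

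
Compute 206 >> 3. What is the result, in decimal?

25

206 = 11001110
shift right by 3 → 00011001 = 25
(equivalently, floor(206 / 8))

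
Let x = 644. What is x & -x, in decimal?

x = 1010000100 = 644
-x (two's complement) = …0101111100
AND   = 0000000100 = 4
(x & -x isolates the lowest set bit of x.)

4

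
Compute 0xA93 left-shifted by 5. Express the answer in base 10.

86624

0xA93 = 00000101010010011
shift left by 5 → 10101001001100000 = 86624
(equivalently, 2707 × 2^5 = 2707 × 32)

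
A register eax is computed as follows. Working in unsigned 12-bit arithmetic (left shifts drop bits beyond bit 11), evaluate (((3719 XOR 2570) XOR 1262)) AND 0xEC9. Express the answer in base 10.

3719 = 111010000111
2570 = 101000001010
→ XOR → 010010001101 = 1165
1262 = 010011101110
→ XOR → 000001100011 = 99
0xEC9 = 111011001001
→ AND → 000001000001 = 65

65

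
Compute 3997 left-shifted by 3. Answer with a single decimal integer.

3997 = 000111110011101
shift left by 3 → 111110011101000 = 31976
(equivalently, 3997 × 2^3 = 3997 × 8)

31976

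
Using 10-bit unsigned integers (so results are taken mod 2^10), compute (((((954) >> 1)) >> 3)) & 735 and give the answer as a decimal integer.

27

954 = 1110111010
→ >> 1 → 0111011101 = 477
→ >> 3 → 0000111011 = 59
735 = 1011011111
→ & → 0000011011 = 27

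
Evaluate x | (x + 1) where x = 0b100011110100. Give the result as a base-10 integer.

x = 100011110100 = 2292
x + 1 = 100011110101
OR    = 100011110101 = 2293
(x | (x + 1) sets the lowest cleared bit.)

2293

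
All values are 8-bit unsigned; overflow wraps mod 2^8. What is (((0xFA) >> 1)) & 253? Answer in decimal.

125

0xFA = 11111010
→ >> 1 → 01111101 = 125
253 = 11111101
→ & → 01111101 = 125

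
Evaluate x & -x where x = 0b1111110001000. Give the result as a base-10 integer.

x = 1111110001000 = 8072
-x (two's complement) = …0000001111000
AND   = 0000000001000 = 8
(x & -x isolates the lowest set bit of x.)

8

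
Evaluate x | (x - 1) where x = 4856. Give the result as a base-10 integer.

4863

x = 1001011111000 = 4856
x - 1 = 1001011110111
OR    = 1001011111111 = 4863
(x | (x - 1) sets all bits below the lowest set bit.)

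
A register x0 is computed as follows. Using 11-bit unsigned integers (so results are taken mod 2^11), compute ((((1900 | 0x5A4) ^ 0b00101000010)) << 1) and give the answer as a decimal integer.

1900 = 11101101100
0x5A4 = 10110100100
→ | → 11111101100 = 2028
0b00101000010 = 00101000010
→ ^ → 11010101110 = 1710
→ << 1 (mod 2^11) → 10101011100 = 1372

1372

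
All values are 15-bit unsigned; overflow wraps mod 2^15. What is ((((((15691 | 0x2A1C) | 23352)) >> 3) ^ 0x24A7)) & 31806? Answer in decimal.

10248

15691 = 011110101001011
0x2A1C = 010101000011100
→ | → 011111101011111 = 16223
23352 = 101101100111000
→ | → 111111101111111 = 32639
→ >> 3 → 000111111101111 = 4079
0x24A7 = 010010010100111
→ ^ → 010101101001000 = 11080
31806 = 111110000111110
→ & → 010100000001000 = 10248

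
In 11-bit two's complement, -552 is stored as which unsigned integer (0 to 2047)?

1496

552 in 11 bits: 01000101000
Invert: 10111010111
Add 1:  10111011000 = 1496
(Check: 2^11 - 552 = 2048 - 552 = 1496.)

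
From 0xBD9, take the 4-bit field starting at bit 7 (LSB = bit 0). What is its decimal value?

7

v = 0101111011001
Shift right by 7: 010111
Mask low 4 bits: 0111 = 7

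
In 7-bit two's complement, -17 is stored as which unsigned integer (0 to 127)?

111

17 in 7 bits: 0010001
Invert: 1101110
Add 1:  1101111 = 111
(Check: 2^7 - 17 = 128 - 17 = 111.)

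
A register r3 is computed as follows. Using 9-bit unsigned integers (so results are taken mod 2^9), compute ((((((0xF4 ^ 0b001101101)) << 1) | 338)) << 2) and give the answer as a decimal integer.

0xF4 = 011110100
0b001101101 = 001101101
→ ^ → 010011001 = 153
→ << 1 (mod 2^9) → 100110010 = 306
338 = 101010010
→ | → 101110010 = 370
→ << 2 (mod 2^9) → 111001000 = 456

456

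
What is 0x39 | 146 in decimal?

187

0x39 = 00111001
146 = 10010010
 OR → 10111011 = 187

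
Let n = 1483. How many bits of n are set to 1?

1483 = 10111001011
Count the 1s: 1 + 1 + 1 + 1 + 1 + 1 + 1 = 7

7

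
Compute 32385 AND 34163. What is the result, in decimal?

1025

32385 = 0111111010000001
34163 = 1000010101110011
AND → 0000010000000001 = 1025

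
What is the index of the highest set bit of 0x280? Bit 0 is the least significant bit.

0x280 = 1010000000
The topmost 1 is at position 9 (since 2^9 = 512 ≤ 640 < 1024).

9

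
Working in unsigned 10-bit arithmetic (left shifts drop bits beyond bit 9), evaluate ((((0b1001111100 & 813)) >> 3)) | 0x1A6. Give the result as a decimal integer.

487

0b1001111100 = 1001111100
813 = 1100101101
→ & → 1000101100 = 556
→ >> 3 → 0001000101 = 69
0x1A6 = 0110100110
→ | → 0111100111 = 487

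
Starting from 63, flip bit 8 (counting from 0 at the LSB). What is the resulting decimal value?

319

x = 00000111111
bit 8 is currently 0; toggle it via x ^ (1 << 8) = x ^ 256
→ 00100111111 = 319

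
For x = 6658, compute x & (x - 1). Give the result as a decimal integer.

x = 1101000000010 = 6658
x - 1 = 1101000000001
AND   = 1101000000000 = 6656
(x & (x - 1) clears the lowest set bit of x.)

6656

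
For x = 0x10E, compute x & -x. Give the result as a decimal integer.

2

x = 100001110 = 270
-x (two's complement) = …011110010
AND   = 000000010 = 2
(x & -x isolates the lowest set bit of x.)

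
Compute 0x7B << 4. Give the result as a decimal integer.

0x7B = 00001111011
shift left by 4 → 11110110000 = 1968
(equivalently, 123 × 2^4 = 123 × 16)

1968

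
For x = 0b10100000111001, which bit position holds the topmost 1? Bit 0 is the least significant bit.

13

0b10100000111001 = 10100000111001
The topmost 1 is at position 13 (since 2^13 = 8192 ≤ 10297 < 16384).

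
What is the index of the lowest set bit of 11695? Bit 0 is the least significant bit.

0

11695 = 10110110101111
Trailing zeros: 0, so the lowest set bit is bit 0 (value 1).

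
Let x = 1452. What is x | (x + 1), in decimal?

x = 10110101100 = 1452
x + 1 = 10110101101
OR    = 10110101101 = 1453
(x | (x + 1) sets the lowest cleared bit.)

1453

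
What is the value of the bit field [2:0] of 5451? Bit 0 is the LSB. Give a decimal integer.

v = 1010101001011
Shift right by 0: 1010101001011
Mask low 3 bits: 011 = 3

3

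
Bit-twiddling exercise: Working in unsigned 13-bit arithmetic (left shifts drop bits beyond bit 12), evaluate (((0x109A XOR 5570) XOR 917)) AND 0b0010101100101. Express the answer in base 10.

0x109A = 1000010011010
5570 = 1010111000010
→ XOR → 0010101011000 = 1368
917 = 0001110010101
→ XOR → 0011011001101 = 1741
0b0010101100101 = 0010101100101
→ AND → 0010001000101 = 1093

1093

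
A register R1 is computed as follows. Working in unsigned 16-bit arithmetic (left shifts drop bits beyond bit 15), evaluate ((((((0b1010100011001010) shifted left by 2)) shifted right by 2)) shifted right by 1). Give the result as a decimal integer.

5221

0b1010100011001010 = 1010100011001010
→ shifted left by 2 (mod 2^16) → 1010001100101000 = 41768
→ shifted right by 2 → 0010100011001010 = 10442
→ shifted right by 1 → 0001010001100101 = 5221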